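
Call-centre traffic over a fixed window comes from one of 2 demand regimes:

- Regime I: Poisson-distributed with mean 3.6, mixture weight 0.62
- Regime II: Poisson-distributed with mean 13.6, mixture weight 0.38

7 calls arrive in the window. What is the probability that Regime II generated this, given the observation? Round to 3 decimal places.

0.234

Apply Bayes' rule: the posterior for each component is proportional to its prior times its likelihood at x.
Component likelihoods at x = 7 calls:
  L_I = 0.0424841
  L_II = 0.0211805
Prior × likelihood for each component:
  w_I·L_I = 0.62 × 0.0424841 = 0.0263402
  w_II·L_II = 0.38 × 0.0211805 = 0.0080486
Denominator: 0.0263402 + 0.0080486 = 0.0343888
P(Regime II | the observation) ≈ 0.234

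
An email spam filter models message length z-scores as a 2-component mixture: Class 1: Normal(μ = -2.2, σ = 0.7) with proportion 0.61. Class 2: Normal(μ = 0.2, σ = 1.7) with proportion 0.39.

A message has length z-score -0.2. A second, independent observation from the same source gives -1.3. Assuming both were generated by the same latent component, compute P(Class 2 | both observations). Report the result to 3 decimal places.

P(component k | x) = π_k·f_k(x) / marginal(x), where marginal(x) = Σ_j π_j·f_j(x).
Since both observations come from the same component, the likelihood for component k is f_k(x₁)·f_k(x₂).
  p_1 = [(1/(0.7·√(2π)))·exp(−(-0.2−-2.2)²/(2·0.7²)) = 0.569918·exp(-4.08163) = 0.00962014] × [0.249376] = 0.00239903
  p_2 = [(1/(1.7·√(2π)))·exp(−(-0.2−0.2)²/(2·1.7²)) = 0.234672·exp(-0.02768) = 0.228265] × [0.159002] = 0.0362945
Prior × likelihood for each component:
  π_1·p_1 = 0.61 × 0.00239903 = 0.00146341
  π_2·p_2 = 0.39 × 0.0362945 = 0.0141549
Evidence: 0.00146341 + 0.0141549 = 0.0156183
P(Class 2 | x) ≈ 0.906

0.906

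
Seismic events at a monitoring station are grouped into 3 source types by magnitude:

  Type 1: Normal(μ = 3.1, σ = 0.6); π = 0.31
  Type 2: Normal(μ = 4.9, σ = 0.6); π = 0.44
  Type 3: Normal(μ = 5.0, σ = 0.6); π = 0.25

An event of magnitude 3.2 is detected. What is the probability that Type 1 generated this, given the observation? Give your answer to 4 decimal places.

The responsibility of component k is w_k f_k(x) divided by Σ_j w_j f_j(x).
Evaluate each component's likelihood at the observed value:
  L_1 = (1/(0.6·√(2π)))·exp(−(3.2−3.1)²/(2·0.6²)) = 0.664904·exp(-0.01389) = 0.655733
  L_2 = (1/(0.6·√(2π)))·exp(−(3.2−4.9)²/(2·0.6²)) = 0.664904·exp(-4.01389) = 0.0120102
  L_3 = (1/(0.6·√(2π)))·exp(−(3.2−5.0)²/(2·0.6²)) = 0.664904·exp(-4.50000) = 0.00738641
Prior × likelihood for each component:
  w_1·L_1 = 0.31 × 0.655733 = 0.203277
  w_2·L_2 = 0.44 × 0.0120102 = 0.00528447
  w_3·L_3 = 0.25 × 0.00738641 = 0.0018466
Marginal: 0.203277 + 0.00528447 + 0.0018466 = 0.210408
So the posterior for Type 1 is 0.203277 / 0.210408 ≈ 0.9661.

0.9661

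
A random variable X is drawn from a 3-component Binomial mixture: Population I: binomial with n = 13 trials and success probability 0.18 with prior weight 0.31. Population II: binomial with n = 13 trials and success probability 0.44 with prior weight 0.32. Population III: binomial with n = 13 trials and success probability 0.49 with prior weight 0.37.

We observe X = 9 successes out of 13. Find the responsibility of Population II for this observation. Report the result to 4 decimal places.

The responsibility of component k is π_k f_k(x) divided by Σ_j π_j f_j(x).
Component likelihoods at x = 9 successes out of 13:
  f_I = C(13,9)·0.18^9·0.82^4 = 715·1.98359e-07·0.452122 = 6.4123e-05
  f_II = C(13,9)·0.44^9·0.56^4 = 715·0.000618122·0.098345 = 0.0434643
  f_III = C(13,9)·0.49^9·0.51^4 = 715·0.00162841·0.067652 = 0.0787683
Unnormalised posteriors:
  π_I·f_I = 0.31 × 6.4123e-05 = 1.98781e-05
  π_II·f_II = 0.32 × 0.0434643 = 0.0139086
  π_III·f_III = 0.37 × 0.0787683 = 0.0291443
Denominator: 1.98781e-05 + 0.0139086 + 0.0291443 = 0.0430727
P(Population II | the observation) ≈ 0.3229

0.3229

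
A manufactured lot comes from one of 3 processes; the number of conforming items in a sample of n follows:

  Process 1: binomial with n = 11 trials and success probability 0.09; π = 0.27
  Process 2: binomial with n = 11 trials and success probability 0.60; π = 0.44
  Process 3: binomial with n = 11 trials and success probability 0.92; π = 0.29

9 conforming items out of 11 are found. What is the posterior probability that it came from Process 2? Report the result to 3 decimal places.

0.447

Apply Bayes' rule: the posterior for each component is proportional to its prior times its likelihood at x.
Component likelihoods at x = 9 conforming items out of 11:
  f_1 = 1.76453e-08
  f_2 = 0.0886837
  f_3 = 0.166201
Unnormalised posteriors:
  π_1·f_1 = 0.27 × 1.76453e-08 = 4.76422e-09
  π_2·f_2 = 0.44 × 0.0886837 = 0.0390208
  π_3·f_3 = 0.29 × 0.166201 = 0.0481982
Normaliser: 4.76422e-09 + 0.0390208 + 0.0481982 = 0.0872191
So the posterior for Process 2 is 0.0390208 / 0.0872191 ≈ 0.447.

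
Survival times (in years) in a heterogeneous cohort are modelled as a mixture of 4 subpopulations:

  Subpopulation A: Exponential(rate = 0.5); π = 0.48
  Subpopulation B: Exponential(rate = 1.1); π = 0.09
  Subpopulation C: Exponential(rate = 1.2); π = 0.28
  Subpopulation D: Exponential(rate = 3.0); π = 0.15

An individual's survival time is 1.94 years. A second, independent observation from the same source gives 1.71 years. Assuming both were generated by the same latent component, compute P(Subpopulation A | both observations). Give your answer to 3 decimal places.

Posterior ∝ prior × likelihood, so P(k | x) ∝ π_k f_k(x); normalise over all components.
Since both observations come from the same component, the likelihood for component k is f_k(x₁)·f_k(x₂).
  p_A = [0.5·e^(−0.5·1.94) = 0.5·e^(−0.9700) = 0.189542] × [0.212642] = 0.0403044
  p_B = [1.1·e^(−1.1·1.94) = 1.1·e^(−2.1340) = 0.130199] × [0.167681] = 0.021832
  p_C = [1.2·e^(−1.2·1.94) = 1.2·e^(−2.3280) = 0.116989] × [0.154173] = 0.0180365
  p_D = [3.0·e^(−3.0·1.94) = 3.0·e^(−5.8200) = 0.00890282] × [0.0177497] = 0.000158022
Unnormalised posteriors:
  π_A·p_A = 0.48 × 0.0403044 = 0.0193461
  π_B·p_B = 0.09 × 0.021832 = 0.00196488
  π_C·p_C = 0.28 × 0.0180365 = 0.00505022
  π_D·p_D = 0.15 × 0.000158022 = 2.37033e-05
Evidence: 0.0193461 + 0.00196488 + 0.00505022 + 2.37033e-05 = 0.0263849
So the posterior for Subpopulation A is 0.0193461 / 0.0263849 ≈ 0.733.

0.733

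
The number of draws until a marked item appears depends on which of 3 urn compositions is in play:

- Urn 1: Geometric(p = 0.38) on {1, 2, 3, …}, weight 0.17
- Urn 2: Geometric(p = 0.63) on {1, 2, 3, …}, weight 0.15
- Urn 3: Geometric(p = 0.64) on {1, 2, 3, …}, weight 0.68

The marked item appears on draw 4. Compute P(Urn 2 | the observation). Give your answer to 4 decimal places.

0.1182

P(component k | x) = π_k·f_k(x) / marginal(x), where marginal(x) = Σ_j π_j·f_j(x).
Evaluate each component's likelihood at the observed value:
  L_1 = 0.38·(1−0.38)^3 = 0.38·0.238328 = 0.0905646
  L_2 = 0.63·(1−0.63)^3 = 0.63·0.050653 = 0.0319114
  L_3 = 0.64·(1−0.64)^3 = 0.64·0.046656 = 0.0298598
Weight by the priors:
  π_1·L_1 = 0.17 × 0.0905646 = 0.015396
  π_2·L_2 = 0.15 × 0.0319114 = 0.00478671
  π_3·L_3 = 0.68 × 0.0298598 = 0.0203047
Marginal: 0.015396 + 0.00478671 + 0.0203047 = 0.0404874
P(Urn 2 | data) = 0.00478671 / 0.0404874 ≈ 0.1182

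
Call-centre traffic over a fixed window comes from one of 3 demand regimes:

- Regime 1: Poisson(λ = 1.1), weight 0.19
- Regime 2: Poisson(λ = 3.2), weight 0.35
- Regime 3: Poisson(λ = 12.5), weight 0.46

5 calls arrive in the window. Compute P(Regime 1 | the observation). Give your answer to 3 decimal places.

0.019

Posterior ∝ prior × likelihood, so P(k | x) ∝ P(Z=k) f_k(x); normalise over all components.
Component likelihoods at x = 5 calls:
  p_1 = 0.00446744
  p_2 = 0.113979
  p_3 = 0.00947737
Weight by the priors:
  P(Z=1)·p_1 = 0.19 × 0.00446744 = 0.000848813
  P(Z=2)·p_2 = 0.35 × 0.113979 = 0.0398928
  P(Z=3)·p_3 = 0.46 × 0.00947737 = 0.00435959
Marginal: 0.000848813 + 0.0398928 + 0.00435959 = 0.0451012
P(Regime 1 | data) = 0.000848813 / 0.0451012 ≈ 0.019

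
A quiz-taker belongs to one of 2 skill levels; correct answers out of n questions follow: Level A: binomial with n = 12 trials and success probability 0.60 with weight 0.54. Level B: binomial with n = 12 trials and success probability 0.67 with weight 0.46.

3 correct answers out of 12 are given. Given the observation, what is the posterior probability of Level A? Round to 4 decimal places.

0.8264

Apply Bayes' rule: the posterior for each component is proportional to its prior times its likelihood at x.
Evaluate each component's likelihood at the observed value:
  f_A = 0.0124571
  f_B = 0.00307095
Unnormalised posteriors:
  w_A·f_A = 0.54 × 0.0124571 = 0.00672682
  w_B·f_B = 0.46 × 0.00307095 = 0.00141264
Evidence: 0.00672682 + 0.00141264 = 0.00813946
Responsibility of Level A: 0.00672682 / 0.00813946 ≈ 0.8264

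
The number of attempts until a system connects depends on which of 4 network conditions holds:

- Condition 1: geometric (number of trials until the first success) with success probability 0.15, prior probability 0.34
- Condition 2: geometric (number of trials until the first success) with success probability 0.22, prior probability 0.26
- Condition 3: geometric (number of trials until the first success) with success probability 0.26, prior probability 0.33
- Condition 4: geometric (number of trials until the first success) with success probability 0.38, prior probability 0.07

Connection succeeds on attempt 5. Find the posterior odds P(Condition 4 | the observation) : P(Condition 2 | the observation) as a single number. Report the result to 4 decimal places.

0.1856

Posterior odds = (P(Z=i) f_i(x)) / (P(Z=j) f_j(x)); the normalising sum cancels.
Geometric probabilities:
  p_1 = 0.0783009
  p_2 = 0.0814331
  p_3 = 0.0779651
  p_4 = 0.0561501
Odds = (0.07/0.26) × (0.0561501/0.0814331) = 0.269231 × 0.689524 ≈ 0.1856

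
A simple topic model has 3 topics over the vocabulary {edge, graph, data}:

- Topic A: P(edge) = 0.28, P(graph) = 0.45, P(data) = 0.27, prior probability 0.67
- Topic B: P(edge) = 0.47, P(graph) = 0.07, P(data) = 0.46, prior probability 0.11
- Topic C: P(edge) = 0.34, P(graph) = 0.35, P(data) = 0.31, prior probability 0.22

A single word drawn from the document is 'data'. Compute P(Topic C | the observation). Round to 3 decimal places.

0.228

By Bayes' theorem, P(k | x) = π_k f_k(x) / Σ_j π_j f_j(x).
Component likelihoods at x = 'data':
  f_A = 0.27
  f_B = 0.46
  f_C = 0.31
Unnormalised posteriors:
  π_A·f_A = 0.67 × 0.27 = 0.1809
  π_B·f_B = 0.11 × 0.46 = 0.0506
  π_C·f_C = 0.22 × 0.31 = 0.0682
Denominator: 0.1809 + 0.0506 + 0.0682 = 0.2997
P(Topic C | x) ≈ 0.228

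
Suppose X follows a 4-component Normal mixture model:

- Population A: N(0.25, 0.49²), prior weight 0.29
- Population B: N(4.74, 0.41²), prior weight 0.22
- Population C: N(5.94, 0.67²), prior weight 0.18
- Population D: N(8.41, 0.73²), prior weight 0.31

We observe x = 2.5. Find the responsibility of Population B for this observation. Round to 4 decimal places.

0.0109

Posterior ∝ prior × likelihood, so P(k | x) ∝ P(Z=k) f_k(x); normalise over all components.
Component likelihoods at x = 2.5:
  p_A = (1/(0.49·√(2π)))·exp(−(2.5−0.25)²/(2·0.49²)) = 0.814168·exp(-10.54248) = 2.14868e-05
  p_B = (1/(0.41·√(2π)))·exp(−(2.5−4.74)²/(2·0.41²)) = 0.973030·exp(-14.92445) = 3.21011e-07
  p_C = (1/(0.67·√(2π)))·exp(−(2.5−5.94)²/(2·0.67²)) = 0.595436·exp(-13.18066) = 1.12343e-06
  p_D = (1/(0.73·√(2π)))·exp(−(2.5−8.41)²/(2·0.73²)) = 0.546496·exp(-32.77172) = 3.19897e-15
Unnormalised posteriors:
  P(Z=A)·p_A = 0.29 × 2.14868e-05 = 6.23118e-06
  P(Z=B)·p_B = 0.22 × 3.21011e-07 = 7.06224e-08
  P(Z=C)·p_C = 0.18 × 1.12343e-06 = 2.02217e-07
  P(Z=D)·p_D = 0.31 × 3.19897e-15 = 9.9168e-16
Sum: 6.23118e-06 + 7.06224e-08 + 2.02217e-07 + 9.9168e-16 = 6.50402e-06
So the posterior for Population B is 7.06224e-08 / 6.50402e-06 ≈ 0.0109.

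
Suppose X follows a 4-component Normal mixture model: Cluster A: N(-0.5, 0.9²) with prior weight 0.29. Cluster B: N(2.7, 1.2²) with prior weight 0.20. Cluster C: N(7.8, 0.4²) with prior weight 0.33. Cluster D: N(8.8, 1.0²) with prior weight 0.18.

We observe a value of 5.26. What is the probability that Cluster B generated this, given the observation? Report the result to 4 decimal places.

0.9804

By Bayes' theorem, P(k | x) = π_k f_k(x) / Σ_j π_j f_j(x).
Evaluate each component's likelihood at the observed value:
  L_A = 5.65349e-10
  L_B = 0.034156
  L_C = 1.74957e-09
  L_D = 0.000758067
Prior × likelihood for each component:
  π_A·L_A = 0.29 × 5.65349e-10 = 1.63951e-10
  π_B·L_B = 0.20 × 0.034156 = 0.00683121
  π_C·L_C = 0.33 × 1.74957e-09 = 5.77357e-10
  π_D·L_D = 0.18 × 0.000758067 = 0.000136452
Normaliser: 1.63951e-10 + 0.00683121 + 5.77357e-10 + 0.000136452 = 0.00696766
P(Cluster B | the observation) = 0.00683121 / 0.00696766 ≈ 0.9804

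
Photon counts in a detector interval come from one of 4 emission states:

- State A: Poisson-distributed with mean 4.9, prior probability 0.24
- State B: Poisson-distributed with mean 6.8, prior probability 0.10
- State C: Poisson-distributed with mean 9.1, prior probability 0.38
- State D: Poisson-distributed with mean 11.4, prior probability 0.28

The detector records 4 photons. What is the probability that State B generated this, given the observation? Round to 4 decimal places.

P(component k | x) = π_k·f_k(x) / marginal(x), where marginal(x) = Σ_j π_j·f_j(x).
Poisson probabilities:
  f_A = e^(−4.9)·4.9^4/4! = 0.178867
  f_B = e^(−6.8)·6.8^4/4! = 0.0992252
  f_C = e^(−9.1)·9.1^4/4! = 0.0319062
  f_D = e^(−11.4)·11.4^4/4! = 0.00787864
Weight by the priors:
  π_A·f_A = 0.24 × 0.178867 = 0.0429281
  π_B·f_B = 0.10 × 0.0992252 = 0.00992252
  π_C·f_C = 0.38 × 0.0319062 = 0.0121243
  π_D·f_D = 0.28 × 0.00787864 = 0.00220602
Sum: 0.0429281 + 0.00992252 + 0.0121243 + 0.00220602 = 0.0671809
P(State B | the observation) ≈ 0.1477

0.1477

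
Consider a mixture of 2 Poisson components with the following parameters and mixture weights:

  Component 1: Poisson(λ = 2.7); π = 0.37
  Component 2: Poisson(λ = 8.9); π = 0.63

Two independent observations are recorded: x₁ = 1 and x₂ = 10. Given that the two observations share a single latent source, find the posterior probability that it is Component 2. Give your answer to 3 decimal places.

0.778

Posterior ∝ prior × likelihood, so P(k | x) ∝ w_k f_k(x); normalise over all components.
Since both observations come from the same component, the likelihood for component k is f_k(x₁)·f_k(x₂).
  f_1 = [e^(−2.7)·2.7^1/1! = 0.181455] × [0.000381311] = 6.91908e-05
  f_2 = [e^(−8.9)·8.9^1/1! = 0.00121386] × [0.117197] = 0.000142261
Weight by the priors:
  w_1·f_1 = 0.37 × 6.91908e-05 = 2.56006e-05
  w_2·f_2 = 0.63 × 0.000142261 = 8.96243e-05
Normaliser: 2.56006e-05 + 8.96243e-05 = 0.000115225
So the posterior for Component 2 is 8.96243e-05 / 0.000115225 ≈ 0.778.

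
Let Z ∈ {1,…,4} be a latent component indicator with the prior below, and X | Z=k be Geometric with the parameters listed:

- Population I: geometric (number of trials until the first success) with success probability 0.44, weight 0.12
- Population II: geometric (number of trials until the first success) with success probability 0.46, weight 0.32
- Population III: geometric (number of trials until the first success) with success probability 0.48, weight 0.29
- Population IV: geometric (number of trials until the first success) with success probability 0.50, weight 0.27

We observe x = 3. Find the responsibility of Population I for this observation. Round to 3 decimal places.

P(component k | x) = π_k·f_k(x) / marginal(x), where marginal(x) = Σ_j π_j·f_j(x).
Evaluate each component's likelihood at the observed value:
  f_I = 0.137984
  f_II = 0.134136
  f_III = 0.129792
  f_IV = 0.125
Unnormalised posteriors:
  π_I·f_I = 0.12 × 0.137984 = 0.0165581
  π_II·f_II = 0.32 × 0.134136 = 0.0429235
  π_III·f_III = 0.29 × 0.129792 = 0.0376397
  π_IV·f_IV = 0.27 × 0.125 = 0.03375
Denominator: 0.0165581 + 0.0429235 + 0.0376397 + 0.03375 = 0.130871
Responsibility of Population I: 0.0165581 / 0.130871 ≈ 0.127

0.127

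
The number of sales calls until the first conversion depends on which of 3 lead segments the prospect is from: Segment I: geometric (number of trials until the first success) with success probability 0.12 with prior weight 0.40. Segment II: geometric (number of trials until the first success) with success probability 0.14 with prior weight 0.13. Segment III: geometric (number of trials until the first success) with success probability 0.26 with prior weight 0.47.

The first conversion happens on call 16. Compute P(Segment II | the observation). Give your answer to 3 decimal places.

0.184

Posterior ∝ prior × likelihood, so P(k | x) ∝ π_k f_k(x); normalise over all components.
Evaluate each component's likelihood at the observed value:
  L_I = 0.12·(1−0.12)^15 = 0.12·0.146974 = 0.0176369
  L_II = 0.14·(1−0.14)^15 = 0.14·0.104106 = 0.0145749
  L_III = 0.26·(1−0.26)^15 = 0.26·0.0109264 = 0.00284086
Prior × likelihood for each component:
  π_I·L_I = 0.40 × 0.0176369 = 0.00705474
  π_II·L_II = 0.13 × 0.0145749 = 0.00189473
  π_III·L_III = 0.47 × 0.00284086 = 0.0013352
Sum: 0.00705474 + 0.00189473 + 0.0013352 = 0.0102847
P(Segment II | x) ≈ 0.184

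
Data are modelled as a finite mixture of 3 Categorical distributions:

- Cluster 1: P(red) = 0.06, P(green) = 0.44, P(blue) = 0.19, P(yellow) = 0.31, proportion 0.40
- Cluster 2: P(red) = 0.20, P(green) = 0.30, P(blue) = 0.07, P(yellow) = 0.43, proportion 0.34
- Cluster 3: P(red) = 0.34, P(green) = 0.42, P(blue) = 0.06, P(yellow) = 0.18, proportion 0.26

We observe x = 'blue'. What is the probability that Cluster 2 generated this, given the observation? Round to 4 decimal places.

0.2062

The responsibility of component k is w_k f_k(x) divided by Σ_j w_j f_j(x).
Component likelihoods at x = 'blue':
  f_1 = P(blue | comp) = 0.19
  f_2 = P(blue | comp) = 0.07
  f_3 = P(blue | comp) = 0.06
Weight by the priors:
  w_1·f_1 = 0.40 × 0.19 = 0.076
  w_2·f_2 = 0.34 × 0.07 = 0.0238
  w_3·f_3 = 0.26 × 0.06 = 0.0156
Denominator: 0.076 + 0.0238 + 0.0156 = 0.1154
P(Cluster 2 | 'blue') ≈ 0.2062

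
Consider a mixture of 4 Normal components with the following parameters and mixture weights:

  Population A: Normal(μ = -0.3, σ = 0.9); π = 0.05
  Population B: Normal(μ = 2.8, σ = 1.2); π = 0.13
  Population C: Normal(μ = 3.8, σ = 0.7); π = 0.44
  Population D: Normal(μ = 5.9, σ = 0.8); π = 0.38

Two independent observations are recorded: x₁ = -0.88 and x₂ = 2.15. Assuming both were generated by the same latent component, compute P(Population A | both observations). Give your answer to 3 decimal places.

By Bayes' theorem, P(k | x) = w_k f_k(x) / Σ_j w_j f_j(x).
Since both observations come from the same component, the likelihood for component k is f_k(x₁)·f_k(x₂).
  f_A = [0.360151] × [0.0109018] = 0.0039263
  f_B = [0.00301703] × [0.287089] = 0.000866158
  f_C = [1.12098e-10] × [0.0354254] = 3.97111e-12
  f_D = [1.26207e-16] × [8.44342e-06] = 1.06562e-21
Prior × likelihood for each component:
  w_A·f_A = 0.05 × 0.0039263 = 0.000196315
  w_B·f_B = 0.13 × 0.000866158 = 0.0001126
  w_C·f_C = 0.44 × 3.97111e-12 = 1.74729e-12
  w_D·f_D = 0.38 × 1.06562e-21 = 4.04935e-22
Denominator: 0.000196315 + 0.0001126 + 1.74729e-12 + 4.04935e-22 = 0.000308916
P(Population A | data) ≈ 0.635

0.635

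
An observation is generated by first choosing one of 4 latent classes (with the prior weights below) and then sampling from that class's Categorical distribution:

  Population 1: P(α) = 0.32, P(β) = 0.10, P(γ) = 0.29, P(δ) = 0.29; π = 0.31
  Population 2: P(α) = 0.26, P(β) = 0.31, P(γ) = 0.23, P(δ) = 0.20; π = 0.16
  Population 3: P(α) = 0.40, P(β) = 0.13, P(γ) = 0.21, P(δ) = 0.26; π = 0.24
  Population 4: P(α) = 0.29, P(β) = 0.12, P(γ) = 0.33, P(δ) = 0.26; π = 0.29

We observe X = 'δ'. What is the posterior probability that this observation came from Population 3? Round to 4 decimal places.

0.2403

Posterior ∝ prior × likelihood, so P(k | x) ∝ π_k f_k(x); normalise over all components.
Evaluate each component's likelihood at the observed value:
  f_1 = 0.29
  f_2 = 0.2
  f_3 = 0.26
  f_4 = 0.26
Unnormalised posteriors:
  π_1·f_1 = 0.31 × 0.29 = 0.0899
  π_2·f_2 = 0.16 × 0.2 = 0.032
  π_3·f_3 = 0.24 × 0.26 = 0.0624
  π_4·f_4 = 0.29 × 0.26 = 0.0754
Sum: 0.0899 + 0.032 + 0.0624 + 0.0754 = 0.2597
Responsibility of Population 3: 0.0624 / 0.2597 ≈ 0.2403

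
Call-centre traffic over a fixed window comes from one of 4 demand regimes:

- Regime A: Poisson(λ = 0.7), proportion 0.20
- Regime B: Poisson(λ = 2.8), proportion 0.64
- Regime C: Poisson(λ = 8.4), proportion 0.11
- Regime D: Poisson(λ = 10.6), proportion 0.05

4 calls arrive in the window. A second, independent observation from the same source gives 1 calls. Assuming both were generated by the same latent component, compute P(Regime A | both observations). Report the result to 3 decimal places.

P(component k | x) = P(Z=k)·f_k(x) / marginal(x), where marginal(x) = Σ_j P(Z=j)·f_j(x).
Since both observations come from the same component, the likelihood for component k is f_k(x₁)·f_k(x₂).
  f_A = [e^(−0.7)·0.7^4/4! = 0.00496792] × [0.34761] = 0.0017269
  f_B = [e^(−2.8)·2.8^4/4! = 0.155739] × [0.170268] = 0.0265173
  f_C = [e^(−8.4)·8.4^4/4! = 0.0466479] × [0.00188889] = 8.81126e-05
  f_D = [e^(−10.6)·10.6^4/4! = 0.0131066] × [0.00026411] = 3.46159e-06
Unnormalised posteriors:
  P(Z=A)·f_A = 0.20 × 0.0017269 = 0.00034538
  P(Z=B)·f_B = 0.64 × 0.0265173 = 0.0169711
  P(Z=C)·f_C = 0.11 × 8.81126e-05 = 9.69238e-06
  P(Z=D)·f_D = 0.05 × 3.46159e-06 = 1.73079e-07
Normaliser: 0.00034538 + 0.0169711 + 9.69238e-06 + 1.73079e-07 = 0.0173263
P(Regime A | data) = 0.00034538 / 0.0173263 ≈ 0.020

0.020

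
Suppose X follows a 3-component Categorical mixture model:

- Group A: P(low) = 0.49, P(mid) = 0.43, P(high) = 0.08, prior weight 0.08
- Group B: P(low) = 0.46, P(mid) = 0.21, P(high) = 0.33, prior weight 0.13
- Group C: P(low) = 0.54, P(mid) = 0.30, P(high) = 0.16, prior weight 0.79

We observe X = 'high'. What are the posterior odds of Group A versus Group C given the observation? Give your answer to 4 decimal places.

0.0506

Since P(k|x) ∝ P(Z=k) f_k(x), the posterior odds are P(Z=i) f_i(x) / (P(Z=j) f_j(x)).
Evaluate each component's likelihood at the observed value:
  p_A = P(high | comp) = 0.08
  p_B = P(high | comp) = 0.33
  p_C = P(high | comp) = 0.16
0.0064 / 0.1264 ≈ 0.0506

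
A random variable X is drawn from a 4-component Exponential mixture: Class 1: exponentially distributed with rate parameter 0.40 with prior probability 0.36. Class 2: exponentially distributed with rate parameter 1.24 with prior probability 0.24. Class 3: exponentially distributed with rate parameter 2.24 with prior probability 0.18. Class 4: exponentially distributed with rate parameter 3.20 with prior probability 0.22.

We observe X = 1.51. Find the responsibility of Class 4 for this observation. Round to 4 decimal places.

0.0390

Posterior ∝ prior × likelihood, so P(k | x) ∝ π_k f_k(x); normalise over all components.
Evaluate each component's likelihood at the observed value:
  L_1 = 0.218648
  L_2 = 0.190655
  L_3 = 0.0760835
  L_4 = 0.0255058
Prior × likelihood for each component:
  π_1·L_1 = 0.36 × 0.218648 = 0.0787134
  π_2·L_2 = 0.24 × 0.190655 = 0.0457573
  π_3·L_3 = 0.18 × 0.0760835 = 0.013695
  π_4·L_4 = 0.22 × 0.0255058 = 0.00561128
Normaliser: 0.0787134 + 0.0457573 + 0.013695 + 0.00561128 = 0.143777
P(Class 4 | the observation) = 0.00561128 / 0.143777 ≈ 0.0390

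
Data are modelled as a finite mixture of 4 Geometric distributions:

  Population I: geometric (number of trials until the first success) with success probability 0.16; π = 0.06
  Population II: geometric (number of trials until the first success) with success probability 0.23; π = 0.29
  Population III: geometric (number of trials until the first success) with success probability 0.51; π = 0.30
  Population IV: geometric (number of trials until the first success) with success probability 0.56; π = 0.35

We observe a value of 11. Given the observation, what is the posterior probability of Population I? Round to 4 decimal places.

Posterior ∝ prior × likelihood, so P(k | x) ∝ π_k f_k(x); normalise over all components.
Geometric probabilities:
  L_I = 0.16·(1−0.16)^10 = 0.16·0.174901 = 0.0279842
  L_II = 0.23·(1−0.23)^10 = 0.23·0.0732668 = 0.0168514
  L_III = 0.51·(1−0.51)^10 = 0.51·0.000797923 = 0.000406941
  L_IV = 0.56·(1−0.56)^10 = 0.56·0.000271974 = 0.000152305
Multiply by the mixture weights:
  π_I·L_I = 0.06 × 0.0279842 = 0.00167905
  π_II·L_II = 0.29 × 0.0168514 = 0.0048869
  π_III·L_III = 0.30 × 0.000406941 = 0.000122082
  π_IV·L_IV = 0.35 × 0.000152305 = 5.33068e-05
Sum: 0.00167905 + 0.0048869 + 0.000122082 + 5.33068e-05 = 0.00674134
So the posterior for Population I is 0.00167905 / 0.00674134 ≈ 0.2491.

0.2491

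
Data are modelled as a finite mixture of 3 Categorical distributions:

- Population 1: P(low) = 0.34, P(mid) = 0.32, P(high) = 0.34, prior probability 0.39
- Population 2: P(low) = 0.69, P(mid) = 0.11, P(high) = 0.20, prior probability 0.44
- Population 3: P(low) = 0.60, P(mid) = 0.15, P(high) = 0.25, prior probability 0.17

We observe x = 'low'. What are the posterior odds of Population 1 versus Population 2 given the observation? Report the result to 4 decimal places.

0.4368

Only the two components matter; the odds are (π_i f_i(x)) / (π_j f_j(x)).
Evaluate each component's likelihood at the observed value:
  L_1 = 0.34
  L_2 = 0.69
  L_3 = 0.6
0.1326 / 0.3036 ≈ 0.4368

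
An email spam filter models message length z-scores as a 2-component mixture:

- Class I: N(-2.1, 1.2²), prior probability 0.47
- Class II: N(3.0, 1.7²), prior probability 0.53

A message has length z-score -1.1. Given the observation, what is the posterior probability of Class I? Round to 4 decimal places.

0.9421

Posterior ∝ prior × likelihood, so P(k | x) ∝ w_k f_k(x); normalise over all components.
Normal densities:
  f_I = (1/(1.2·√(2π)))·exp(−(-1.1−-2.1)²/(2·1.2²)) = 0.332452·exp(-0.34722) = 0.234927
  f_II = (1/(1.7·√(2π)))·exp(−(-1.1−3.0)²/(2·1.7²)) = 0.234672·exp(-2.90830) = 0.0128056
Weight by the priors:
  w_I·f_I = 0.47 × 0.234927 = 0.110415
  w_II·f_II = 0.53 × 0.0128056 = 0.00678698
Denominator: 0.110415 + 0.00678698 = 0.117202
Responsibility of Class I: 0.110415 / 0.117202 ≈ 0.9421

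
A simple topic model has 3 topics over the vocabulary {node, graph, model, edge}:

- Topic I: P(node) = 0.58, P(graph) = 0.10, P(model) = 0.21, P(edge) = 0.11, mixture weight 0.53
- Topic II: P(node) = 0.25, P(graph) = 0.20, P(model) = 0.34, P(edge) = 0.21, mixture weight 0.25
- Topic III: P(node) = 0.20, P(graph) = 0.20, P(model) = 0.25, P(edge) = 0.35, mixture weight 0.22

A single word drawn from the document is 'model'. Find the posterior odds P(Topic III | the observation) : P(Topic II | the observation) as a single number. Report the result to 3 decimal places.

Since P(k|x) ∝ P(Z=k) f_k(x), the posterior odds are P(Z=i) f_i(x) / (P(Z=j) f_j(x)).
Evaluate each component's likelihood at the observed value:
  f_I = P(model | comp) = 0.21
  f_II = P(model | comp) = 0.34
  f_III = P(model | comp) = 0.25
Posterior odds = (P(Z=III)·f_III) / (P(Z=II)·f_II) = (0.22·0.25) / (0.25·0.34) = 0.055 / 0.085 ≈ 0.647

0.647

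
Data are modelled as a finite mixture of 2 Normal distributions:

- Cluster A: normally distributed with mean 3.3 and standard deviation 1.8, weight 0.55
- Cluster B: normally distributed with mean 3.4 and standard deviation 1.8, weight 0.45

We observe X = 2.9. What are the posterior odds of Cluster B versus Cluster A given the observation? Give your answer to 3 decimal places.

Since P(k|x) ∝ π_k f_k(x), the posterior odds are π_i f_i(x) / (π_j f_j(x)).
Evaluate each component's likelihood at the observed value:
  L_A = (1/(1.8·√(2π)))·exp(−(2.9−3.3)²/(2·1.8²)) = 0.221635·exp(-0.02469) = 0.216229
  L_B = (1/(1.8·√(2π)))·exp(−(2.9−3.4)²/(2·1.8²)) = 0.221635·exp(-0.03858) = 0.213247
Posterior odds = (π_B·L_B) / (π_A·L_A) = (0.45·0.213247) / (0.55·0.216229) = 0.095961 / 0.118926 ≈ 0.807

0.807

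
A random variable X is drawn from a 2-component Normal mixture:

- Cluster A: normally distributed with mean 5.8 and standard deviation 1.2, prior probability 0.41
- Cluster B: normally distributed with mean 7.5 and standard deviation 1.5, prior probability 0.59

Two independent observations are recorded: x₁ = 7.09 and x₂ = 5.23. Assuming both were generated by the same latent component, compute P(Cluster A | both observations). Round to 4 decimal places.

0.6397

Posterior ∝ prior × likelihood, so P(k | x) ∝ w_k f_k(x); normalise over all components.
Since both observations come from the same component, the likelihood for component k is f_k(x₁)·f_k(x₂).
  f_A = [0.186547] × [0.296985] = 0.0554017
  f_B = [0.25621] × [0.0846278] = 0.0216825
Unnormalised posteriors:
  w_A·f_A = 0.41 × 0.0554017 = 0.0227147
  w_B·f_B = 0.59 × 0.0216825 = 0.0127927
Sum: 0.0227147 + 0.0127927 = 0.0355073
So the posterior for Cluster A is 0.0227147 / 0.0355073 ≈ 0.6397.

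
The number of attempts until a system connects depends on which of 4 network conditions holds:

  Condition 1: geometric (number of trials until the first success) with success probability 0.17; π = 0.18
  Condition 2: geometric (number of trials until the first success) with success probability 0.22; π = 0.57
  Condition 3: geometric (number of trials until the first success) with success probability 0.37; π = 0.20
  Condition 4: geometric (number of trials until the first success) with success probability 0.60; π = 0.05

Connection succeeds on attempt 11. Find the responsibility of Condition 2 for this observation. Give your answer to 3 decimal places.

By Bayes' theorem, P(k | x) = P(Z=k) f_k(x) / Σ_j P(Z=j) f_j(x).
Component likelihoods at x = 11:
  L_1 = 0.0263773
  L_2 = 0.0183387
  L_3 = 0.00364424
  L_4 = 6.29146e-05
Unnormalised posteriors:
  P(Z=1)·L_1 = 0.18 × 0.0263773 = 0.00474791
  P(Z=2)·L_2 = 0.57 × 0.0183387 = 0.0104531
  P(Z=3)·L_3 = 0.20 × 0.00364424 = 0.000728848
  P(Z=4)·L_4 = 0.05 × 6.29146e-05 = 3.14573e-06
Marginal: 0.00474791 + 0.0104531 + 0.000728848 + 3.14573e-06 = 0.015933
Responsibility of Condition 2: 0.0104531 / 0.015933 ≈ 0.656

0.656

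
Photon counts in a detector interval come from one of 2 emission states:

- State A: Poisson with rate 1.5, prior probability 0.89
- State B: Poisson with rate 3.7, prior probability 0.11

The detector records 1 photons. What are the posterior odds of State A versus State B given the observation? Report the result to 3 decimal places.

Since P(k|x) ∝ π_k f_k(x), the posterior odds are π_i f_i(x) / (π_j f_j(x)).
Poisson probabilities:
  p_A = e^(−1.5)·1.5^1/1! = 0.334695
  p_B = e^(−3.7)·3.7^1/1! = 0.091477
0.297879 / 0.0100625 ≈ 29.603

29.603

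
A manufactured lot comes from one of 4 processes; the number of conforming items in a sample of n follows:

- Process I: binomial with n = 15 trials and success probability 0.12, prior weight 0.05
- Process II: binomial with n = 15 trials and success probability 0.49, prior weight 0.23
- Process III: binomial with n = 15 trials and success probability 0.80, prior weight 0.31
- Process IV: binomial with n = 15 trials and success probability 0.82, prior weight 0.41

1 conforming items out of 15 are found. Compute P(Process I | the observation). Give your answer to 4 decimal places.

Apply Bayes' rule: the posterior for each component is proportional to its prior times its likelihood at x.
Binomial probabilities:
  L_I = C(15,1)·0.12^1·0.88^14 = 15·0.12·0.167016 = 0.300628
  L_II = C(15,1)·0.49^1·0.51^14 = 15·0.49·8.05346e-05 = 0.000591929
  L_III = C(15,1)·0.80^1·0.20^14 = 15·0.8·1.6384e-10 = 1.96608e-09
  L_IV = C(15,1)·0.82^1·0.18^14 = 15·0.82·3.74813e-11 = 4.6102e-10
Multiply by the mixture weights:
  P(Z=I)·L_I = 0.05 × 0.300628 = 0.0150314
  P(Z=II)·L_II = 0.23 × 0.000591929 = 0.000136144
  P(Z=III)·L_III = 0.31 × 1.96608e-09 = 6.09485e-10
  P(Z=IV)·L_IV = 0.41 × 4.6102e-10 = 1.89018e-10
Sum: 0.0150314 + 0.000136144 + 6.09485e-10 + 1.89018e-10 = 0.0151676
So the posterior for Process I is 0.0150314 / 0.0151676 ≈ 0.9910.

0.9910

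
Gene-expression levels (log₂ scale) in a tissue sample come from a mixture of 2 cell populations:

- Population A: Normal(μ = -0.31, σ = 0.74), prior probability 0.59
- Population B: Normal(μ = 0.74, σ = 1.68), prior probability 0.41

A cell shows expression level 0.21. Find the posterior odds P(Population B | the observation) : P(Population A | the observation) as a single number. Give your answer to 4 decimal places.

0.3728

Only the two components matter; the odds are (P(Z=i) f_i(x)) / (P(Z=j) f_j(x)).
Normal densities:
  L_A = 0.421166
  L_B = 0.225938
0.0926346 / 0.248488 ≈ 0.3728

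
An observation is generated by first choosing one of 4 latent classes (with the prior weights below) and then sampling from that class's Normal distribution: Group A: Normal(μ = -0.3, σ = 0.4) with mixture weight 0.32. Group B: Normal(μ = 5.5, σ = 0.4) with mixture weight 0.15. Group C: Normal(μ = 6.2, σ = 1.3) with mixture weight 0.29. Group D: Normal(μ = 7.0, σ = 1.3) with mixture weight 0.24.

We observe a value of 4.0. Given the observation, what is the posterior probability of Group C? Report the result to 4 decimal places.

P(component k | x) = w_k·f_k(x) / marginal(x), where marginal(x) = Σ_j w_j·f_j(x).
Evaluate each component's likelihood at the observed value:
  L_A = 8.03104e-26
  L_B = 0.000881489
  L_C = 0.0732955
  L_D = 0.0214073
Multiply by the mixture weights:
  w_A·L_A = 0.32 × 8.03104e-26 = 2.56993e-26
  w_B·L_B = 0.15 × 0.000881489 = 0.000132223
  w_C·L_C = 0.29 × 0.0732955 = 0.0212557
  w_D·L_D = 0.24 × 0.0214073 = 0.00513774
Denominator: 2.56993e-26 + 0.000132223 + 0.0212557 + 0.00513774 = 0.0265257
P(Group C | 4.0) ≈ 0.8013

0.8013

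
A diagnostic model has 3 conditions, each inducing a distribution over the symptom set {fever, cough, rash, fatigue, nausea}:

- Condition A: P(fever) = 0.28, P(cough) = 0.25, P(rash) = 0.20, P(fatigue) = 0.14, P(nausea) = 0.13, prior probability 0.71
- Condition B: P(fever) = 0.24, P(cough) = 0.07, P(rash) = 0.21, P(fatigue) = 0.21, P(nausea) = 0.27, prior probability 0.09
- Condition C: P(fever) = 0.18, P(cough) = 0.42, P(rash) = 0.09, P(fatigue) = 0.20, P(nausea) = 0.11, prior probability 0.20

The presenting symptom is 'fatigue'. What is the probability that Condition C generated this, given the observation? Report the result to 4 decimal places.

P(component k | x) = π_k·f_k(x) / marginal(x), where marginal(x) = Σ_j π_j·f_j(x).
Component likelihoods at x = 'fatigue':
  f_A = 0.14
  f_B = 0.21
  f_C = 0.2
Multiply by the mixture weights:
  π_A·f_A = 0.71 × 0.14 = 0.0994
  π_B·f_B = 0.09 × 0.21 = 0.0189
  π_C·f_C = 0.20 × 0.2 = 0.04
Denominator: 0.0994 + 0.0189 + 0.04 = 0.1583
Responsibility of Condition C: 0.04 / 0.1583 ≈ 0.2527

0.2527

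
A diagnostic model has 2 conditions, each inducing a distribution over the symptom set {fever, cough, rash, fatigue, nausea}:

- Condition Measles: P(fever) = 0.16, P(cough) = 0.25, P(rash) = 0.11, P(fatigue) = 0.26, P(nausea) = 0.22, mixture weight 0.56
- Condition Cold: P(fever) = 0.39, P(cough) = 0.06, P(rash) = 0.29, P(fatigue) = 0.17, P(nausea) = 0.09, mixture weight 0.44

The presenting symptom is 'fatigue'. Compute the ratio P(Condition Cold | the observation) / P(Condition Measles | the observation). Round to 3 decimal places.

0.514

Since P(k|x) ∝ π_k f_k(x), the posterior odds are π_i f_i(x) / (π_j f_j(x)).
Evaluate each component's likelihood at the observed value:
  p_Measles = 0.26
  p_Cold = 0.17
0.0748 / 0.1456 ≈ 0.514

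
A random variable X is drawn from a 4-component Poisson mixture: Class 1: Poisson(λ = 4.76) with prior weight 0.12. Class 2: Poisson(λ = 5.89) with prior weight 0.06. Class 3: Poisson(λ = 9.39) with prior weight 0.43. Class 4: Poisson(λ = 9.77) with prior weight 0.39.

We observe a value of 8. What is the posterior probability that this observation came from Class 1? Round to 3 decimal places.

0.060

P(component k | x) = π_k·f_k(x) / marginal(x), where marginal(x) = Σ_j π_j·f_j(x).
Poisson probabilities:
  L_1 = e^(−4.76)·4.76^8/8! = 0.0559878
  L_2 = e^(−5.89)·5.89^8/8! = 0.0994048
  L_3 = e^(−9.39)·9.39^8/8! = 0.12525
  L_4 = e^(−9.77)·9.77^8/8! = 0.117646
Multiply by the mixture weights:
  π_1·L_1 = 0.12 × 0.0559878 = 0.00671854
  π_2·L_2 = 0.06 × 0.0994048 = 0.00596429
  π_3·L_3 = 0.43 × 0.12525 = 0.0538577
  π_4·L_4 = 0.39 × 0.117646 = 0.0458821
Marginal: 0.00671854 + 0.00596429 + 0.0538577 + 0.0458821 = 0.112423
So the posterior for Class 1 is 0.00671854 / 0.112423 ≈ 0.060.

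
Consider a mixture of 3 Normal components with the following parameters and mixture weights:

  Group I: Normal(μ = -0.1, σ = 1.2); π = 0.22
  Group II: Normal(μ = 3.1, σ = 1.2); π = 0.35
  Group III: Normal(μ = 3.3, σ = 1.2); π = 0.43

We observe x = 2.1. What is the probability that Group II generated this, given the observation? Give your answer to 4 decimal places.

0.4504

P(component k | x) = π_k·f_k(x) / marginal(x), where marginal(x) = Σ_j π_j·f_j(x).
Component likelihoods at x = 2.1:
  f_I = (1/(1.2·√(2π)))·exp(−(2.1−-0.1)²/(2·1.2²)) = 0.332452·exp(-1.68056) = 0.061926
  f_II = (1/(1.2·√(2π)))·exp(−(2.1−3.1)²/(2·1.2²)) = 0.332452·exp(-0.34722) = 0.234927
  f_III = (1/(1.2·√(2π)))·exp(−(2.1−3.3)²/(2·1.2²)) = 0.332452·exp(-0.50000) = 0.201642
Weight by the priors:
  π_I·f_I = 0.22 × 0.061926 = 0.0136237
  π_II·f_II = 0.35 × 0.234927 = 0.0822243
  π_III·f_III = 0.43 × 0.201642 = 0.0867062
Sum: 0.0136237 + 0.0822243 + 0.0867062 = 0.182554
Responsibility of Group II: 0.0822243 / 0.182554 ≈ 0.4504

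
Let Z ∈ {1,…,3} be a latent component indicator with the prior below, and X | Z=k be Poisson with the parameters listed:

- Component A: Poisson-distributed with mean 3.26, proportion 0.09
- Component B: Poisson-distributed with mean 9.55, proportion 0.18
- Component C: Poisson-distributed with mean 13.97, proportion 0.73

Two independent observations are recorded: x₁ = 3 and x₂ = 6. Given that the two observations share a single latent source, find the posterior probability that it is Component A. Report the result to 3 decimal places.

P(component k | x) = π_k·f_k(x) / marginal(x), where marginal(x) = Σ_j π_j·f_j(x).
Since both observations come from the same component, the likelihood for component k is f_k(x₁)·f_k(x₂).
  L_A = [0.221667] × [0.063999] = 0.0141865
  L_B = [0.0103359] × [0.0750197] = 0.000775393
  L_C = [0.000389353] × [0.0088461] = 3.44426e-06
Multiply by the mixture weights:
  π_A·L_A = 0.09 × 0.0141865 = 0.00127678
  π_B·L_B = 0.18 × 0.000775393 = 0.000139571
  π_C·L_C = 0.73 × 3.44426e-06 = 2.51431e-06
Marginal: 0.00127678 + 0.000139571 + 2.51431e-06 = 0.00141887
P(Component A | x₁, x₂) = 0.00127678 / 0.00141887 ≈ 0.900

0.900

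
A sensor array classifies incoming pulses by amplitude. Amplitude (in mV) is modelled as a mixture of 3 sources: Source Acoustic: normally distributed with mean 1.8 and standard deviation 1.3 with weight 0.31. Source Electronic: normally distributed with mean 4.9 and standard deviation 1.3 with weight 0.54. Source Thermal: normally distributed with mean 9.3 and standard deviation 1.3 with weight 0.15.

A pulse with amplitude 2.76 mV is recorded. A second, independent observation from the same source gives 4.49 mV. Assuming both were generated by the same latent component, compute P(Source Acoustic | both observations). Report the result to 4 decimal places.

Apply Bayes' rule: the posterior for each component is proportional to its prior times its likelihood at x.
Since both observations come from the same component, the likelihood for component k is f_k(x₁)·f_k(x₂).
  f_Acoustic = [0.233642] × [0.0360748] = 0.00842859
  f_Electronic = [0.0791656] × [0.29199] = 0.0231155
  f_Thermal = [9.80089e-07] × [0.000326754] = 3.20248e-10
Multiply by the mixture weights:
  P(Z=Acoustic)·f_Acoustic = 0.31 × 0.00842859 = 0.00261286
  P(Z=Electronic)·f_Electronic = 0.54 × 0.0231155 = 0.0124824
  P(Z=Thermal)·f_Thermal = 0.15 × 3.20248e-10 = 4.80372e-11
Normaliser: 0.00261286 + 0.0124824 + 4.80372e-11 = 0.0150952
Responsibility of Source Acoustic: 0.00261286 / 0.0150952 ≈ 0.1731

0.1731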